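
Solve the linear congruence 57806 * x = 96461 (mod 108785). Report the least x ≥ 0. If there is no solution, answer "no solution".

58986

First find gcd(57806, 108785):
108785 = 1·57806 + 50979
57806 = 1·50979 + 6827
50979 = 7·6827 + 3190
6827 = 2·3190 + 447
3190 = 7·447 + 61
447 = 7·61 + 20
61 = 3·20 + 1
20 = 20·1 + 0
gcd = 1, so a unique solution mod 108785 exists.
Back-substitute for the Bézout coefficients:
1 = 61 − 3·20
1 = −3·447 + 22·61
1 = 22·3190 − 157·447
1 = −157·6827 + 336·3190
1 = 336·50979 − 2509·6827
1 = −2509·57806 + 2845·50979
1 = 2845·108785 − 5354·57806
So 57806·(-5354) ≡ 1 (mod 108785), giving 57806⁻¹ ≡ 103431.
x ≡ 57806⁻¹·96461 ≡ 103431·96461 ≡ 58986 (mod 108785).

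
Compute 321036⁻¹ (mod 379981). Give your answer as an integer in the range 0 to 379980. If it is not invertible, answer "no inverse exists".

Run Euclid on (379981, 321036):
379981 = 1*321036 + 58945
321036 = 5*58945 + 26311
58945 = 2*26311 + 6323
26311 = 4*6323 + 1019
6323 = 6*1019 + 209
1019 = 4*209 + 183
209 = 1*183 + 26
183 = 7*26 + 1
26 = 26*1 + 0
The gcd is 1. Working backward:
1 = 183 − 7·26
1 = −7·209 + 8·183
1 = 8·1019 − 39·209
1 = −39·6323 + 242·1019
1 = 242·26311 − 1007·6323
1 = −1007·58945 + 2256·26311
1 = 2256·321036 − 12287·58945
1 = −12287·379981 + 14543·321036
So 321036·14543 ≡ 1 (mod 379981).

14543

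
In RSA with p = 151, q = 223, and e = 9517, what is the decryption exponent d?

1753

φ(n) = (p−1)(q−1) = 150·222 = 33300.
Need d with 9517·d ≡ 1 (mod 33300). Apply the extended Euclidean algorithm:
33300 = 3*9517 + 4749
9517 = 2*4749 + 19
4749 = 249*19 + 18
19 = 1*18 + 1
18 = 18*1 + 0
Back-substitute:
1 = 19 − 18
1 = −4749 + 250·19
1 = 250·9517 − 501·4749
1 = −501·33300 + 1753·9517
So 9517·1753 ≡ 1 (mod 33300), hence d = 1753.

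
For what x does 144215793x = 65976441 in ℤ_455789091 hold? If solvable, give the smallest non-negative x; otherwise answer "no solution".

65010344

First find gcd(144215793, 455789091):
455789091 = 3×144215793 + 23141712
144215793 = 6×23141712 + 5365521
23141712 = 4×5365521 + 1679628
5365521 = 3×1679628 + 326637
1679628 = 5×326637 + 46443
326637 = 7×46443 + 1536
46443 = 30×1536 + 363
1536 = 4×363 + 84
363 = 4×84 + 27
84 = 3×27 + 3
27 = 9×3 + 0
gcd = 3 and 3 | 65976441, so solutions exist. Divide through by 3: 48071931x ≡ 21992147 (mod 151929697).
Now find 48071931⁻¹ mod 151929697:
151929697 = 3·48071931 + 7713904
48071931 = 6·7713904 + 1788507
7713904 = 4·1788507 + 559876
1788507 = 3·559876 + 108879
559876 = 5·108879 + 15481
108879 = 7·15481 + 512
15481 = 30·512 + 121
512 = 4·121 + 28
121 = 4·28 + 9
28 = 3·9 + 1
9 = 9·1 + 0
Back-substitute:
1 = 28 − 3·9
1 = −3·121 + 13·28
1 = 13·512 − 55·121
1 = −55·15481 + 1663·512
1 = 1663·108879 − 11696·15481
1 = −11696·559876 + 60143·108879
1 = 60143·1788507 − 192125·559876
1 = −192125·7713904 + 828643·1788507
1 = 828643·48071931 − 5163983·7713904
1 = −5163983·151929697 + 16320592·48071931
So 48071931⁻¹ ≡ 16320592 (mod 151929697).
Then x ≡ 16320592·21992147 ≡ 65010344 (mod 151929697); the smallest non-negative solution is x = 65010344.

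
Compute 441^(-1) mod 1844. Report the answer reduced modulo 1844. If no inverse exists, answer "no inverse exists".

Extended Euclidean algorithm:
1844 = 4*441 + 80
441 = 5*80 + 41
80 = 1*41 + 39
41 = 1*39 + 2
39 = 19*2 + 1
2 = 2*1 + 0
Since gcd(441, 1844) = 1, back-substitute to write 1 as a combination:
1 = 39 − 19·2
1 = −19·41 + 20·39
1 = 20·80 − 39·41
1 = −39·441 + 215·80
1 = 215·1844 − 899·441
Thus 441·(-899) ≡ 1 (mod 1844); reducing, -899 mod 1844 = 945.

945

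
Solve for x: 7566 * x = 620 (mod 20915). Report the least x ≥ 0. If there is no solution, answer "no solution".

First find gcd(7566, 20915):
20915 = 2*7566 + 5783
7566 = 1*5783 + 1783
5783 = 3*1783 + 434
1783 = 4*434 + 47
434 = 9*47 + 11
47 = 4*11 + 3
11 = 3*3 + 2
3 = 1*2 + 1
2 = 2*1 + 0
gcd = 1, so a unique solution mod 20915 exists.
Back-substitute for the Bézout coefficients:
1 = 3 − 2
1 = −11 + 4·3
1 = 4·47 − 17·11
1 = −17·434 + 157·47
1 = 157·1783 − 645·434
1 = −645·5783 + 2092·1783
1 = 2092·7566 − 2737·5783
1 = −2737·20915 + 7566·7566
So 7566·(7566) ≡ 1 (mod 20915), giving 7566⁻¹ ≡ 7566.
x ≡ 7566⁻¹·620 ≡ 7566·620 ≡ 5960 (mod 20915).

5960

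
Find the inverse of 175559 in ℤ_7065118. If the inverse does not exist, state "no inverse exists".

1307835

Extended Euclidean algorithm:
7065118 = 40·175559 + 42758
175559 = 4·42758 + 4527
42758 = 9·4527 + 2015
4527 = 2·2015 + 497
2015 = 4·497 + 27
497 = 18·27 + 11
27 = 2·11 + 5
11 = 2·5 + 1
5 = 5·1 + 0
The gcd is 1. Working backward:
1 = 11 − 2·5
1 = −2·27 + 5·11
1 = 5·497 − 92·27
1 = −92·2015 + 373·497
1 = 373·4527 − 838·2015
1 = −838·42758 + 7915·4527
1 = 7915·175559 − 32498·42758
1 = −32498·7065118 + 1307835·175559
So 175559·1307835 ≡ 1 (mod 7065118).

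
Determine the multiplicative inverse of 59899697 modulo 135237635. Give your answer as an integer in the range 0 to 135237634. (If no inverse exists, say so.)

Compute gcd(59899697, 135237635):
135237635 = 2×59899697 + 15438241
59899697 = 3×15438241 + 13584974
15438241 = 1×13584974 + 1853267
13584974 = 7×1853267 + 612105
1853267 = 3×612105 + 16952
612105 = 36×16952 + 1833
16952 = 9×1833 + 455
1833 = 4×455 + 13
455 = 35×13 + 0
The gcd is 13, not 1, hence no inverse exists.

no inverse exists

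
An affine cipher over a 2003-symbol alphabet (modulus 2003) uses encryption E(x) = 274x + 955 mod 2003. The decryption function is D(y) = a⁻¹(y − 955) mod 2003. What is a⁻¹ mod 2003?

212

Extended Euclidean algorithm:
2003 = 7×274 + 85
274 = 3×85 + 19
85 = 4×19 + 9
19 = 2×9 + 1
9 = 9×1 + 0
The gcd is 1. Working backward:
1 = 19 − 2·9
1 = −2·85 + 9·19
1 = 9·274 − 29·85
1 = −29·2003 + 212·274
So 274·212 ≡ 1 (mod 2003).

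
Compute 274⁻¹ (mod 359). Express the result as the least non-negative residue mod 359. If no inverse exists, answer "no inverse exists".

Apply the Euclidean algorithm to 359 and 274:
359 = 1×274 + 85
274 = 3×85 + 19
85 = 4×19 + 9
19 = 2×9 + 1
9 = 9×1 + 0
The gcd is 1. Working backward:
1 = 19 − 2·9
1 = −2·85 + 9·19
1 = 9·274 − 29·85
1 = −29·359 + 38·274
So 274·38 ≡ 1 (mod 359).

38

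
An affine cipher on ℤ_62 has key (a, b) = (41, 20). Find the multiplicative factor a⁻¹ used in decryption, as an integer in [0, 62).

Apply the Euclidean algorithm to 62 and 41:
62 = 1·41 + 21
41 = 1·21 + 20
21 = 1·20 + 1
20 = 20·1 + 0
gcd = 1, so the inverse exists. Back-substitute:
1 = 21 − 20
1 = −41 + 2·21
1 = 2·62 − 3·41
So 41·(-3) ≡ 1 (mod 62), and -3 ≡ 59 (mod 62).

59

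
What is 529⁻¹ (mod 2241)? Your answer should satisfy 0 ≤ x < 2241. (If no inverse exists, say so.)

Apply the Euclidean algorithm to 2241 and 529:
2241 = 4·529 + 125
529 = 4·125 + 29
125 = 4·29 + 9
29 = 3·9 + 2
9 = 4·2 + 1
2 = 2·1 + 0
Since gcd(529, 2241) = 1, back-substitute to write 1 as a combination:
1 = 9 − 4·2
1 = −4·29 + 13·9
1 = 13·125 − 56·29
1 = −56·529 + 237·125
1 = 237·2241 − 1004·529
Hence 529⁻¹ ≡ -1004 ≡ 1237 (mod 2241).

1237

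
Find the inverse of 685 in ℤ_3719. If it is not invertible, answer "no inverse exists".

gcd(3719, 685) by repeated division:
3719 = 5×685 + 294
685 = 2×294 + 97
294 = 3×97 + 3
97 = 32×3 + 1
3 = 3×1 + 0
The gcd is 1. Working backward:
1 = 97 − 32·3
1 = −32·294 + 97·97
1 = 97·685 − 226·294
1 = −226·3719 + 1227·685
So 685·1227 ≡ 1 (mod 3719).

1227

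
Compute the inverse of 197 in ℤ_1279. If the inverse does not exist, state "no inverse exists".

857

Extended Euclidean algorithm:
1279 = 6×197 + 97
197 = 2×97 + 3
97 = 32×3 + 1
3 = 3×1 + 0
gcd = 1, so the inverse exists. Back-substitute:
1 = 97 − 32·3
1 = −32·197 + 65·97
1 = 65·1279 − 422·197
So 197·(-422) ≡ 1 (mod 1279), and -422 ≡ 857 (mod 1279).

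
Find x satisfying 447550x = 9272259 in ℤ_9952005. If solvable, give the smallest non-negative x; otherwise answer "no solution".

no solution

gcd(447550, 9952005):
9952005 = 22*447550 + 105905
447550 = 4*105905 + 23930
105905 = 4*23930 + 10185
23930 = 2*10185 + 3560
10185 = 2*3560 + 3065
3560 = 1*3065 + 495
3065 = 6*495 + 95
495 = 5*95 + 20
95 = 4*20 + 15
20 = 1*15 + 5
15 = 3*5 + 0
gcd = 5, but 5 ∤ 9272259, so the congruence has no solution.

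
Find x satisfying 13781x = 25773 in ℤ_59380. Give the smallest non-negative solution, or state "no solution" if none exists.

First find gcd(13781, 59380):
59380 = 4*13781 + 4256
13781 = 3*4256 + 1013
4256 = 4*1013 + 204
1013 = 4*204 + 197
204 = 1*197 + 7
197 = 28*7 + 1
7 = 7*1 + 0
gcd = 1, so a unique solution mod 59380 exists.
Back-substitute for the Bézout coefficients:
1 = 197 − 28·7
1 = −28·204 + 29·197
1 = 29·1013 − 144·204
1 = −144·4256 + 605·1013
1 = 605·13781 − 1959·4256
1 = −1959·59380 + 8441·13781
So 13781·(8441) ≡ 1 (mod 59380), giving 13781⁻¹ ≡ 8441.
x ≡ 13781⁻¹·25773 ≡ 8441·25773 ≡ 40953 (mod 59380).

40953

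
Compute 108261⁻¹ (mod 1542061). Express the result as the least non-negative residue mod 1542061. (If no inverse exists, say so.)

Run Euclid on (1542061, 108261):
1542061 = 14*108261 + 26407
108261 = 4*26407 + 2633
26407 = 10*2633 + 77
2633 = 34*77 + 15
77 = 5*15 + 2
15 = 7*2 + 1
2 = 2*1 + 0
Since gcd(108261, 1542061) = 1, back-substitute to write 1 as a combination:
1 = 15 − 7·2
1 = −7·77 + 36·15
1 = 36·2633 − 1231·77
1 = −1231·26407 + 12346·2633
1 = 12346·108261 − 50615·26407
1 = −50615·1542061 + 720956·108261
So 108261·720956 ≡ 1 (mod 1542061).

720956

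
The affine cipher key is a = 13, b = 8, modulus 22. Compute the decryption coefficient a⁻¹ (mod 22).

gcd(22, 13) by repeated division:
22 = 1·13 + 9
13 = 1·9 + 4
9 = 2·4 + 1
4 = 4·1 + 0
The gcd is 1. Working backward:
1 = 9 − 2·4
1 = −2·13 + 3·9
1 = 3·22 − 5·13
Hence 13⁻¹ ≡ -5 ≡ 17 (mod 22).

17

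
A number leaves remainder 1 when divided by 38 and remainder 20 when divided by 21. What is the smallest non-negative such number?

Write x = 1 + 38·k. Then 38·k ≡ 20 − 1 ≡ 19 (mod 21).
Need 38⁻¹ mod 21. Extended Euclid on (21, 17):
21 = 1*17 + 4
17 = 4*4 + 1
4 = 4*1 + 0
Back-substitute:
1 = 17 − 4·4
1 = −4·21 + 5·17
38⁻¹ ≡ 5 (mod 21), so k ≡ 5·19 ≡ 11 (mod 21).
x = 1 + 38·11 = 419.

419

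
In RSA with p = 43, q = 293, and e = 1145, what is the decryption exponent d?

φ(n) = (p−1)(q−1) = 42·292 = 12264.
Need d with 1145·d ≡ 1 (mod 12264). Apply the extended Euclidean algorithm:
12264 = 10*1145 + 814
1145 = 1*814 + 331
814 = 2*331 + 152
331 = 2*152 + 27
152 = 5*27 + 17
27 = 1*17 + 10
17 = 1*10 + 7
10 = 1*7 + 3
7 = 2*3 + 1
3 = 3*1 + 0
Back-substitute:
1 = 7 − 2·3
1 = −2·10 + 3·7
1 = 3·17 − 5·10
1 = −5·27 + 8·17
1 = 8·152 − 45·27
1 = −45·331 + 98·152
1 = 98·814 − 241·331
1 = −241·1145 + 339·814
1 = 339·12264 − 3631·1145
So 1145·(-3631) ≡ 1 (mod 12264), hence d ≡ -3631 ≡ 8633 (mod 12264).

8633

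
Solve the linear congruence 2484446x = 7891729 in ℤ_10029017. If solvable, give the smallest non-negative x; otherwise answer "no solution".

First find gcd(2484446, 10029017):
10029017 = 4·2484446 + 91233
2484446 = 27·91233 + 21155
91233 = 4·21155 + 6613
21155 = 3·6613 + 1316
6613 = 5·1316 + 33
1316 = 39·33 + 29
33 = 1·29 + 4
29 = 7·4 + 1
4 = 4·1 + 0
gcd = 1, so a unique solution mod 10029017 exists.
Back-substitute for the Bézout coefficients:
1 = 29 − 7·4
1 = −7·33 + 8·29
1 = 8·1316 − 319·33
1 = −319·6613 + 1603·1316
1 = 1603·21155 − 5128·6613
1 = −5128·91233 + 22115·21155
1 = 22115·2484446 − 602233·91233
1 = −602233·10029017 + 2431047·2484446
So 2484446·(2431047) ≡ 1 (mod 10029017), giving 2484446⁻¹ ≡ 2431047.
x ≡ 2484446⁻¹·7891729 ≡ 2431047·7891729 ≡ 5604858 (mod 10029017).

5604858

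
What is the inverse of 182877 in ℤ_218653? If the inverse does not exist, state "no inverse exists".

42177

Extended Euclidean algorithm:
218653 = 1·182877 + 35776
182877 = 5·35776 + 3997
35776 = 8·3997 + 3800
3997 = 1·3800 + 197
3800 = 19·197 + 57
197 = 3·57 + 26
57 = 2·26 + 5
26 = 5·5 + 1
5 = 5·1 + 0
gcd = 1, so the inverse exists. Back-substitute:
1 = 26 − 5·5
1 = −5·57 + 11·26
1 = 11·197 − 38·57
1 = −38·3800 + 733·197
1 = 733·3997 − 771·3800
1 = −771·35776 + 6901·3997
1 = 6901·182877 − 35276·35776
1 = −35276·218653 + 42177·182877
So 182877·42177 ≡ 1 (mod 218653).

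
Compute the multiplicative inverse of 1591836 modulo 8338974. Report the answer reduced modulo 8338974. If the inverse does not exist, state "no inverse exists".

Euclidean algorithm on 8338974, 1591836:
8338974 = 5·1591836 + 379794
1591836 = 4·379794 + 72660
379794 = 5·72660 + 16494
72660 = 4·16494 + 6684
16494 = 2·6684 + 3126
6684 = 2·3126 + 432
3126 = 7·432 + 102
432 = 4·102 + 24
102 = 4·24 + 6
24 = 4·6 + 0
Since gcd = 6 > 1, 1591836 is not a unit mod 8338974.

no inverse exists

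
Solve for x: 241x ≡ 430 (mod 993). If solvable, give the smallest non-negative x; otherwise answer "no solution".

694

First find gcd(241, 993):
993 = 4*241 + 29
241 = 8*29 + 9
29 = 3*9 + 2
9 = 4*2 + 1
2 = 2*1 + 0
gcd = 1, so a unique solution mod 993 exists.
Back-substitute for the Bézout coefficients:
1 = 9 − 4·2
1 = −4·29 + 13·9
1 = 13·241 − 108·29
1 = −108·993 + 445·241
So 241·(445) ≡ 1 (mod 993), giving 241⁻¹ ≡ 445.
x ≡ 241⁻¹·430 ≡ 445·430 ≡ 694 (mod 993).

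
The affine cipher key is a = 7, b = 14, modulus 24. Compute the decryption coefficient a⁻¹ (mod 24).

7

Apply the Euclidean algorithm to 24 and 7:
24 = 3×7 + 3
7 = 2×3 + 1
3 = 3×1 + 0
The gcd is 1. Working backward:
1 = 7 − 2·3
1 = −2·24 + 7·7
So 7·7 ≡ 1 (mod 24).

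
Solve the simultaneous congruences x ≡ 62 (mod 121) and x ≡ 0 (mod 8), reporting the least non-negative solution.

304

Write x = 62 + 121·k. Then 121·k ≡ 0 − 62 ≡ 2 (mod 8).
Need 121⁻¹ mod 8. Extended Euclid on (8, 1):
8 = 8*1 + 0
121⁻¹ ≡ 1 (mod 8), so k ≡ 1·2 ≡ 2 (mod 8).
x = 62 + 121·2 = 304.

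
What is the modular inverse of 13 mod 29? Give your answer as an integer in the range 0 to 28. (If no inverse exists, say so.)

9

Apply the Euclidean algorithm to 29 and 13:
29 = 2*13 + 3
13 = 4*3 + 1
3 = 3*1 + 0
The gcd is 1. Working backward:
1 = 13 − 4·3
1 = −4·29 + 9·13
So 13·9 ≡ 1 (mod 29).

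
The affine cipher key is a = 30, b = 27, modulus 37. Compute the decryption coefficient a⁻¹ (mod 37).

21

gcd(37, 30) by repeated division:
37 = 1×30 + 7
30 = 4×7 + 2
7 = 3×2 + 1
2 = 2×1 + 0
Since gcd(30, 37) = 1, back-substitute to write 1 as a combination:
1 = 7 − 3·2
1 = −3·30 + 13·7
1 = 13·37 − 16·30
So 30·(-16) ≡ 1 (mod 37), and -16 ≡ 21 (mod 37).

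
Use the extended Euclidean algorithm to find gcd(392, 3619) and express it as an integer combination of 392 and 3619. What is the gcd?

7

Euclidean algorithm:
3619 = 9×392 + 91
392 = 4×91 + 28
91 = 3×28 + 7
28 = 4×7 + 0
gcd(392, 3619) = 7.
Express as a combination:
7 = 91 − 3·28
7 = −3·392 + 13·91
7 = 13·3619 − 120·392
So 7 = (13)·3619 + (-120)·392.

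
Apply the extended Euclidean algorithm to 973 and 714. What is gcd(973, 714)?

Euclidean algorithm:
973 = 1×714 + 259
714 = 2×259 + 196
259 = 1×196 + 63
196 = 3×63 + 7
63 = 9×7 + 0
gcd(973, 714) = 7.
Express as a combination:
7 = 196 − 3·63
7 = −3·259 + 4·196
7 = 4·714 − 11·259
7 = −11·973 + 15·714
So 7 = (-11)·973 + (15)·714.

7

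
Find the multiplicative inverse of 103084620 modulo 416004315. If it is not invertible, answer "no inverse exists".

Euclidean algorithm on 416004315, 103084620:
416004315 = 4*103084620 + 3665835
103084620 = 28*3665835 + 441240
3665835 = 8*441240 + 135915
441240 = 3*135915 + 33495
135915 = 4*33495 + 1935
33495 = 17*1935 + 600
1935 = 3*600 + 135
600 = 4*135 + 60
135 = 2*60 + 15
60 = 4*15 + 0
The gcd is 15, not 1, hence no inverse exists.

no inverse exists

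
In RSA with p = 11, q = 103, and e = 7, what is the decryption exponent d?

φ(n) = (p−1)(q−1) = 10·102 = 1020.
Need d with 7·d ≡ 1 (mod 1020). Apply the extended Euclidean algorithm:
1020 = 145*7 + 5
7 = 1*5 + 2
5 = 2*2 + 1
2 = 2*1 + 0
Back-substitute:
1 = 5 − 2·2
1 = −2·7 + 3·5
1 = 3·1020 − 437·7
So 7·(-437) ≡ 1 (mod 1020), hence d ≡ -437 ≡ 583 (mod 1020).

583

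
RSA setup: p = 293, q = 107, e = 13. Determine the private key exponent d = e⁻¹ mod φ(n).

2381

φ(n) = (p−1)(q−1) = 292·106 = 30952.
Need d with 13·d ≡ 1 (mod 30952). Apply the extended Euclidean algorithm:
30952 = 2380*13 + 12
13 = 1*12 + 1
12 = 12*1 + 0
Back-substitute:
1 = 13 − 12
1 = −30952 + 2381·13
So 13·2381 ≡ 1 (mod 30952), hence d = 2381.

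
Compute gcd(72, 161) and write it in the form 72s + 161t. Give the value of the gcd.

Repeated division:
161 = 2×72 + 17
72 = 4×17 + 4
17 = 4×4 + 1
4 = 4×1 + 0
gcd(72, 161) = 1.
Back-substituting:
1 = 17 − 4·4
1 = −4·72 + 17·17
1 = 17·161 − 38·72
So 1 = (17)·161 + (-38)·72.

1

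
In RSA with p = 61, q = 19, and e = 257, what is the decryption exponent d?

φ(n) = (p−1)(q−1) = 60·18 = 1080.
Need d with 257·d ≡ 1 (mod 1080). Apply the extended Euclidean algorithm:
1080 = 4*257 + 52
257 = 4*52 + 49
52 = 1*49 + 3
49 = 16*3 + 1
3 = 3*1 + 0
Back-substitute:
1 = 49 − 16·3
1 = −16·52 + 17·49
1 = 17·257 − 84·52
1 = −84·1080 + 353·257
So 257·353 ≡ 1 (mod 1080), hence d = 353.

353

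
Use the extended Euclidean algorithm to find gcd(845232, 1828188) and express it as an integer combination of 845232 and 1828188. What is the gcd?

12

Euclidean algorithm:
1828188 = 2*845232 + 137724
845232 = 6*137724 + 18888
137724 = 7*18888 + 5508
18888 = 3*5508 + 2364
5508 = 2*2364 + 780
2364 = 3*780 + 24
780 = 32*24 + 12
24 = 2*12 + 0
gcd(845232, 1828188) = 12.
Express as a combination:
12 = 780 − 32·24
12 = −32·2364 + 97·780
12 = 97·5508 − 226·2364
12 = −226·18888 + 775·5508
12 = 775·137724 − 5651·18888
12 = −5651·845232 + 34681·137724
12 = 34681·1828188 − 75013·845232
So 12 = (34681)·1828188 + (-75013)·845232.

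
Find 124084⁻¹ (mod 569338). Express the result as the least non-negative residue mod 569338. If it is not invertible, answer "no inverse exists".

no inverse exists

Euclidean algorithm on 569338, 124084:
569338 = 4*124084 + 73002
124084 = 1*73002 + 51082
73002 = 1*51082 + 21920
51082 = 2*21920 + 7242
21920 = 3*7242 + 194
7242 = 37*194 + 64
194 = 3*64 + 2
64 = 32*2 + 0
gcd(124084, 569338) = 2 ≠ 1, so 124084 has no multiplicative inverse modulo 569338.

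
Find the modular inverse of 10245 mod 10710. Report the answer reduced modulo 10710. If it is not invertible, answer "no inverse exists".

Compute gcd(10245, 10710):
10710 = 1×10245 + 465
10245 = 22×465 + 15
465 = 31×15 + 0
Since gcd = 15 > 1, 10245 is not a unit mod 10710.

no inverse exists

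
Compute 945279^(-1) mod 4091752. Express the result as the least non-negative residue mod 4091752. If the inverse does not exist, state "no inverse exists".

669871

Run Euclid on (4091752, 945279):
4091752 = 4·945279 + 310636
945279 = 3·310636 + 13371
310636 = 23·13371 + 3103
13371 = 4·3103 + 959
3103 = 3·959 + 226
959 = 4·226 + 55
226 = 4·55 + 6
55 = 9·6 + 1
6 = 6·1 + 0
The gcd is 1. Working backward:
1 = 55 − 9·6
1 = −9·226 + 37·55
1 = 37·959 − 157·226
1 = −157·3103 + 508·959
1 = 508·13371 − 2189·3103
1 = −2189·310636 + 50855·13371
1 = 50855·945279 − 154754·310636
1 = −154754·4091752 + 669871·945279
So 945279·669871 ≡ 1 (mod 4091752).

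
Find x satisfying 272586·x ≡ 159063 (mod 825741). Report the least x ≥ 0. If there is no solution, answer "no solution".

First find gcd(272586, 825741):
825741 = 3·272586 + 7983
272586 = 34·7983 + 1164
7983 = 6·1164 + 999
1164 = 1·999 + 165
999 = 6·165 + 9
165 = 18·9 + 3
9 = 3·3 + 0
gcd = 3 and 3 | 159063, so solutions exist. Divide through by 3: 90862x ≡ 53021 (mod 275247).
Now find 90862⁻¹ mod 275247:
275247 = 3·90862 + 2661
90862 = 34·2661 + 388
2661 = 6·388 + 333
388 = 1·333 + 55
333 = 6·55 + 3
55 = 18·3 + 1
3 = 3·1 + 0
Back-substitute:
1 = 55 − 18·3
1 = −18·333 + 109·55
1 = 109·388 − 127·333
1 = −127·2661 + 871·388
1 = 871·90862 − 29741·2661
1 = −29741·275247 + 90094·90862
So 90862⁻¹ ≡ 90094 (mod 275247).
Then x ≡ 90094·53021 ≡ 237536 (mod 275247); the smallest non-negative solution is x = 237536.

237536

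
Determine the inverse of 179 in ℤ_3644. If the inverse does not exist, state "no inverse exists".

3359

Apply the Euclidean algorithm to 3644 and 179:
3644 = 20*179 + 64
179 = 2*64 + 51
64 = 1*51 + 13
51 = 3*13 + 12
13 = 1*12 + 1
12 = 12*1 + 0
Since gcd(179, 3644) = 1, back-substitute to write 1 as a combination:
1 = 13 − 12
1 = −51 + 4·13
1 = 4·64 − 5·51
1 = −5·179 + 14·64
1 = 14·3644 − 285·179
Thus 179·(-285) ≡ 1 (mod 3644); reducing, -285 mod 3644 = 3359.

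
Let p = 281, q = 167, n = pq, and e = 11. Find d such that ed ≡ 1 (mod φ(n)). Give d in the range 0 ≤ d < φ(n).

8451

φ(n) = (p−1)(q−1) = 280·166 = 46480.
Need d with 11·d ≡ 1 (mod 46480). Apply the extended Euclidean algorithm:
46480 = 4225*11 + 5
11 = 2*5 + 1
5 = 5*1 + 0
Back-substitute:
1 = 11 − 2·5
1 = −2·46480 + 8451·11
So 11·8451 ≡ 1 (mod 46480), hence d = 8451.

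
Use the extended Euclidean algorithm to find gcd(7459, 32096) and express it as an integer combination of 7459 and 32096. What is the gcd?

Repeated division:
32096 = 4·7459 + 2260
7459 = 3·2260 + 679
2260 = 3·679 + 223
679 = 3·223 + 10
223 = 22·10 + 3
10 = 3·3 + 1
3 = 3·1 + 0
gcd(7459, 32096) = 1.
Working backward:
1 = 10 − 3·3
1 = −3·223 + 67·10
1 = 67·679 − 204·223
1 = −204·2260 + 679·679
1 = 679·7459 − 2241·2260
1 = −2241·32096 + 9643·7459
So 1 = (-2241)·32096 + (9643)·7459.

1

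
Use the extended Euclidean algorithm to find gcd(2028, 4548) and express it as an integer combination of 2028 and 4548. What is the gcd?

12

Repeated division:
4548 = 2×2028 + 492
2028 = 4×492 + 60
492 = 8×60 + 12
60 = 5×12 + 0
gcd(2028, 4548) = 12.
Working backward:
12 = 492 − 8·60
12 = −8·2028 + 33·492
12 = 33·4548 − 74·2028
So 12 = (33)·4548 + (-74)·2028.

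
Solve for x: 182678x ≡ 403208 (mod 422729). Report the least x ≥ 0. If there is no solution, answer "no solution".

First find gcd(182678, 422729):
422729 = 2×182678 + 57373
182678 = 3×57373 + 10559
57373 = 5×10559 + 4578
10559 = 2×4578 + 1403
4578 = 3×1403 + 369
1403 = 3×369 + 296
369 = 1×296 + 73
296 = 4×73 + 4
73 = 18×4 + 1
4 = 4×1 + 0
gcd = 1, so a unique solution mod 422729 exists.
Back-substitute for the Bézout coefficients:
1 = 73 − 18·4
1 = −18·296 + 73·73
1 = 73·369 − 91·296
1 = −91·1403 + 346·369
1 = 346·4578 − 1129·1403
1 = −1129·10559 + 2604·4578
1 = 2604·57373 − 14149·10559
1 = −14149·182678 + 45051·57373
1 = 45051·422729 − 104251·182678
So 182678·(-104251) ≡ 1 (mod 422729), giving 182678⁻¹ ≡ 318478.
x ≡ 182678⁻¹·403208 ≡ 318478·403208 ≡ 66365 (mod 422729).

66365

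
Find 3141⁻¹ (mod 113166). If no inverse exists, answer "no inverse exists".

Compute gcd(3141, 113166):
113166 = 36·3141 + 90
3141 = 34·90 + 81
90 = 1·81 + 9
81 = 9·9 + 0
The gcd is 9, not 1, hence no inverse exists.

no inverse exists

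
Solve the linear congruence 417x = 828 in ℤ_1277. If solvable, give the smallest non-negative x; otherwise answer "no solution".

First find gcd(417, 1277):
1277 = 3·417 + 26
417 = 16·26 + 1
26 = 26·1 + 0
gcd = 1, so a unique solution mod 1277 exists.
Back-substitute for the Bézout coefficients:
1 = 417 − 16·26
1 = −16·1277 + 49·417
So 417·(49) ≡ 1 (mod 1277), giving 417⁻¹ ≡ 49.
x ≡ 417⁻¹·828 ≡ 49·828 ≡ 985 (mod 1277).

985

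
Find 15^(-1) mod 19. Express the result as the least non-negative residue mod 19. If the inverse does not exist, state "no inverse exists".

14

Run Euclid on (19, 15):
19 = 1×15 + 4
15 = 3×4 + 3
4 = 1×3 + 1
3 = 3×1 + 0
gcd = 1, so the inverse exists. Back-substitute:
1 = 4 − 3
1 = −15 + 4·4
1 = 4·19 − 5·15
So 15·(-5) ≡ 1 (mod 19), and -5 ≡ 14 (mod 19).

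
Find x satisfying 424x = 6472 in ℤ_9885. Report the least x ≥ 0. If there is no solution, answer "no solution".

4678

First find gcd(424, 9885):
9885 = 23*424 + 133
424 = 3*133 + 25
133 = 5*25 + 8
25 = 3*8 + 1
8 = 8*1 + 0
gcd = 1, so a unique solution mod 9885 exists.
Back-substitute for the Bézout coefficients:
1 = 25 − 3·8
1 = −3·133 + 16·25
1 = 16·424 − 51·133
1 = −51·9885 + 1189·424
So 424·(1189) ≡ 1 (mod 9885), giving 424⁻¹ ≡ 1189.
x ≡ 424⁻¹·6472 ≡ 1189·6472 ≡ 4678 (mod 9885).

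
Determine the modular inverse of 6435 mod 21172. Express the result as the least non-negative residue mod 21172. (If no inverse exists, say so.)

gcd(21172, 6435) by repeated division:
21172 = 3·6435 + 1867
6435 = 3·1867 + 834
1867 = 2·834 + 199
834 = 4·199 + 38
199 = 5·38 + 9
38 = 4·9 + 2
9 = 4·2 + 1
2 = 2·1 + 0
gcd = 1, so the inverse exists. Back-substitute:
1 = 9 − 4·2
1 = −4·38 + 17·9
1 = 17·199 − 89·38
1 = −89·834 + 373·199
1 = 373·1867 − 835·834
1 = −835·6435 + 2878·1867
1 = 2878·21172 − 9469·6435
Thus 6435·(-9469) ≡ 1 (mod 21172); reducing, -9469 mod 21172 = 11703.

11703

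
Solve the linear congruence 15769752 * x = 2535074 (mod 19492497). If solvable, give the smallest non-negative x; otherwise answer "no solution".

no solution

gcd(15769752, 19492497):
19492497 = 1×15769752 + 3722745
15769752 = 4×3722745 + 878772
3722745 = 4×878772 + 207657
878772 = 4×207657 + 48144
207657 = 4×48144 + 15081
48144 = 3×15081 + 2901
15081 = 5×2901 + 576
2901 = 5×576 + 21
576 = 27×21 + 9
21 = 2×9 + 3
9 = 3×3 + 0
gcd = 3, but 3 ∤ 2535074, so the congruence has no solution.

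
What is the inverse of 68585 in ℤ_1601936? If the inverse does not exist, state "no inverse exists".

192905

Extended Euclidean algorithm:
1601936 = 23·68585 + 24481
68585 = 2·24481 + 19623
24481 = 1·19623 + 4858
19623 = 4·4858 + 191
4858 = 25·191 + 83
191 = 2·83 + 25
83 = 3·25 + 8
25 = 3·8 + 1
8 = 8·1 + 0
gcd = 1, so the inverse exists. Back-substitute:
1 = 25 − 3·8
1 = −3·83 + 10·25
1 = 10·191 − 23·83
1 = −23·4858 + 585·191
1 = 585·19623 − 2363·4858
1 = −2363·24481 + 2948·19623
1 = 2948·68585 − 8259·24481
1 = −8259·1601936 + 192905·68585
So 68585·192905 ≡ 1 (mod 1601936).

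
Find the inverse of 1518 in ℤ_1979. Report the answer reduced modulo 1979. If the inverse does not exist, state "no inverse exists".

1378

Extended Euclidean algorithm:
1979 = 1*1518 + 461
1518 = 3*461 + 135
461 = 3*135 + 56
135 = 2*56 + 23
56 = 2*23 + 10
23 = 2*10 + 3
10 = 3*3 + 1
3 = 3*1 + 0
Since gcd(1518, 1979) = 1, back-substitute to write 1 as a combination:
1 = 10 − 3·3
1 = −3·23 + 7·10
1 = 7·56 − 17·23
1 = −17·135 + 41·56
1 = 41·461 − 140·135
1 = −140·1518 + 461·461
1 = 461·1979 − 601·1518
Hence 1518⁻¹ ≡ -601 ≡ 1378 (mod 1979).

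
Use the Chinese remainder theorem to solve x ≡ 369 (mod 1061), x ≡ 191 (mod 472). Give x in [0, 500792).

439623

Write x = 369 + 1061·k. Then 1061·k ≡ 191 − 369 ≡ 294 (mod 472).
Need 1061⁻¹ mod 472. Extended Euclid on (472, 117):
472 = 4·117 + 4
117 = 29·4 + 1
4 = 4·1 + 0
Back-substitute:
1 = 117 − 29·4
1 = −29·472 + 117·117
1061⁻¹ ≡ 117 (mod 472), so k ≡ 117·294 ≡ 414 (mod 472).
x = 369 + 1061·414 = 439623.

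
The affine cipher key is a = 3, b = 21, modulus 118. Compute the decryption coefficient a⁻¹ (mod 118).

79

Extended Euclidean algorithm:
118 = 39×3 + 1
3 = 3×1 + 0
The gcd is 1. Working backward:
1 = 118 − 39·3
Thus 3·(-39) ≡ 1 (mod 118); reducing, -39 mod 118 = 79.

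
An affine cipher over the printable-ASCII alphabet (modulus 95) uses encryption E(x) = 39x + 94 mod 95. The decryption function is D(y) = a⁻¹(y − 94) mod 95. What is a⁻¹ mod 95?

Extended Euclidean algorithm:
95 = 2*39 + 17
39 = 2*17 + 5
17 = 3*5 + 2
5 = 2*2 + 1
2 = 2*1 + 0
gcd = 1, so the inverse exists. Back-substitute:
1 = 5 − 2·2
1 = −2·17 + 7·5
1 = 7·39 − 16·17
1 = −16·95 + 39·39
So 39·39 ≡ 1 (mod 95).

39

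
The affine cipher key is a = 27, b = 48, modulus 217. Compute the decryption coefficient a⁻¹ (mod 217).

Run Euclid on (217, 27):
217 = 8·27 + 1
27 = 27·1 + 0
Since gcd(27, 217) = 1, back-substitute to write 1 as a combination:
1 = 217 − 8·27
Hence 27⁻¹ ≡ -8 ≡ 209 (mod 217).

209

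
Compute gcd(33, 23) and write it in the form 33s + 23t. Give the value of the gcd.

Apply Euclid's algorithm to 33 and 23:
33 = 1·23 + 10
23 = 2·10 + 3
10 = 3·3 + 1
3 = 3·1 + 0
gcd(33, 23) = 1.
Express as a combination:
1 = 10 − 3·3
1 = −3·23 + 7·10
1 = 7·33 − 10·23
So 1 = (7)·33 + (-10)·23.

1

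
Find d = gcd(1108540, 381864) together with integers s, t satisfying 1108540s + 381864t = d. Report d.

Repeated division:
1108540 = 2*381864 + 344812
381864 = 1*344812 + 37052
344812 = 9*37052 + 11344
37052 = 3*11344 + 3020
11344 = 3*3020 + 2284
3020 = 1*2284 + 736
2284 = 3*736 + 76
736 = 9*76 + 52
76 = 1*52 + 24
52 = 2*24 + 4
24 = 6*4 + 0
gcd(1108540, 381864) = 4.
Express as a combination:
4 = 52 − 2·24
4 = −2·76 + 3·52
4 = 3·736 − 29·76
4 = −29·2284 + 90·736
4 = 90·3020 − 119·2284
4 = −119·11344 + 447·3020
4 = 447·37052 − 1460·11344
4 = −1460·344812 + 13587·37052
4 = 13587·381864 − 15047·344812
4 = −15047·1108540 + 43681·381864
So 4 = (-15047)·1108540 + (43681)·381864.

4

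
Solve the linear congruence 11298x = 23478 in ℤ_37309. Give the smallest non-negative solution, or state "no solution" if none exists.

22332

First find gcd(11298, 37309):
37309 = 3*11298 + 3415
11298 = 3*3415 + 1053
3415 = 3*1053 + 256
1053 = 4*256 + 29
256 = 8*29 + 24
29 = 1*24 + 5
24 = 4*5 + 4
5 = 1*4 + 1
4 = 4*1 + 0
gcd = 1, so a unique solution mod 37309 exists.
Back-substitute for the Bézout coefficients:
1 = 5 − 4
1 = −24 + 5·5
1 = 5·29 − 6·24
1 = −6·256 + 53·29
1 = 53·1053 − 218·256
1 = −218·3415 + 707·1053
1 = 707·11298 − 2339·3415
1 = −2339·37309 + 7724·11298
So 11298·(7724) ≡ 1 (mod 37309), giving 11298⁻¹ ≡ 7724.
x ≡ 11298⁻¹·23478 ≡ 7724·23478 ≡ 22332 (mod 37309).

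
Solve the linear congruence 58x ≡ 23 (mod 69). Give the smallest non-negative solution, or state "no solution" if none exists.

First find gcd(58, 69):
69 = 1×58 + 11
58 = 5×11 + 3
11 = 3×3 + 2
3 = 1×2 + 1
2 = 2×1 + 0
gcd = 1, so a unique solution mod 69 exists.
Back-substitute for the Bézout coefficients:
1 = 3 − 2
1 = −11 + 4·3
1 = 4·58 − 21·11
1 = −21·69 + 25·58
So 58·(25) ≡ 1 (mod 69), giving 58⁻¹ ≡ 25.
x ≡ 58⁻¹·23 ≡ 25·23 ≡ 23 (mod 69).

23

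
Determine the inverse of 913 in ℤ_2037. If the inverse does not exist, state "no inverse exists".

gcd(2037, 913) by repeated division:
2037 = 2×913 + 211
913 = 4×211 + 69
211 = 3×69 + 4
69 = 17×4 + 1
4 = 4×1 + 0
gcd = 1, so the inverse exists. Back-substitute:
1 = 69 − 17·4
1 = −17·211 + 52·69
1 = 52·913 − 225·211
1 = −225·2037 + 502·913
So 913·502 ≡ 1 (mod 2037).

502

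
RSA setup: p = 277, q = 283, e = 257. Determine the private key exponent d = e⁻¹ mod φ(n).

φ(n) = (p−1)(q−1) = 276·282 = 77832.
Need d with 257·d ≡ 1 (mod 77832). Apply the extended Euclidean algorithm:
77832 = 302·257 + 218
257 = 1·218 + 39
218 = 5·39 + 23
39 = 1·23 + 16
23 = 1·16 + 7
16 = 2·7 + 2
7 = 3·2 + 1
2 = 2·1 + 0
Back-substitute:
1 = 7 − 3·2
1 = −3·16 + 7·7
1 = 7·23 − 10·16
1 = −10·39 + 17·23
1 = 17·218 − 95·39
1 = −95·257 + 112·218
1 = 112·77832 − 33919·257
So 257·(-33919) ≡ 1 (mod 77832), hence d ≡ -33919 ≡ 43913 (mod 77832).

43913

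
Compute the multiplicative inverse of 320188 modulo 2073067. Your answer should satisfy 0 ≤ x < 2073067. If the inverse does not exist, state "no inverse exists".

1787210

Run Euclid on (2073067, 320188):
2073067 = 6×320188 + 151939
320188 = 2×151939 + 16310
151939 = 9×16310 + 5149
16310 = 3×5149 + 863
5149 = 5×863 + 834
863 = 1×834 + 29
834 = 28×29 + 22
29 = 1×22 + 7
22 = 3×7 + 1
7 = 7×1 + 0
Since gcd(320188, 2073067) = 1, back-substitute to write 1 as a combination:
1 = 22 − 3·7
1 = −3·29 + 4·22
1 = 4·834 − 115·29
1 = −115·863 + 119·834
1 = 119·5149 − 710·863
1 = −710·16310 + 2249·5149
1 = 2249·151939 − 20951·16310
1 = −20951·320188 + 44151·151939
1 = 44151·2073067 − 285857·320188
Hence 320188⁻¹ ≡ -285857 ≡ 1787210 (mod 2073067).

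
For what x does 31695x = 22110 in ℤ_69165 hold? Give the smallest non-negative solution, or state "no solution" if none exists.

First find gcd(31695, 69165):
69165 = 2*31695 + 5775
31695 = 5*5775 + 2820
5775 = 2*2820 + 135
2820 = 20*135 + 120
135 = 1*120 + 15
120 = 8*15 + 0
gcd = 15 and 15 | 22110, so solutions exist. Divide through by 15: 2113x ≡ 1474 (mod 4611).
Now find 2113⁻¹ mod 4611:
4611 = 2*2113 + 385
2113 = 5*385 + 188
385 = 2*188 + 9
188 = 20*9 + 8
9 = 1*8 + 1
8 = 8*1 + 0
Back-substitute:
1 = 9 − 8
1 = −188 + 21·9
1 = 21·385 − 43·188
1 = −43·2113 + 236·385
1 = 236·4611 − 515·2113
So 2113·(-515) ≡ 1 (mod 4611), i.e. 2113⁻¹ ≡ 4096.
Then x ≡ 4096·1474 ≡ 1705 (mod 4611); the smallest non-negative solution is x = 1705.

1705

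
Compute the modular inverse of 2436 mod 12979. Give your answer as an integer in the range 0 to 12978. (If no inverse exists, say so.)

Extended Euclidean algorithm:
12979 = 5×2436 + 799
2436 = 3×799 + 39
799 = 20×39 + 19
39 = 2×19 + 1
19 = 19×1 + 0
The gcd is 1. Working backward:
1 = 39 − 2·19
1 = −2·799 + 41·39
1 = 41·2436 − 125·799
1 = −125·12979 + 666·2436
So 2436·666 ≡ 1 (mod 12979).

666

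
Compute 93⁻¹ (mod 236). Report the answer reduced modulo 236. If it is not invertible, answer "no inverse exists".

Extended Euclidean algorithm:
236 = 2·93 + 50
93 = 1·50 + 43
50 = 1·43 + 7
43 = 6·7 + 1
7 = 7·1 + 0
The gcd is 1. Working backward:
1 = 43 − 6·7
1 = −6·50 + 7·43
1 = 7·93 − 13·50
1 = −13·236 + 33·93
So 93·33 ≡ 1 (mod 236).

33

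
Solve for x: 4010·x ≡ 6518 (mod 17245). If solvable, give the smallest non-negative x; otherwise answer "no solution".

no solution

gcd(4010, 17245):
17245 = 4·4010 + 1205
4010 = 3·1205 + 395
1205 = 3·395 + 20
395 = 19·20 + 15
20 = 1·15 + 5
15 = 3·5 + 0
gcd = 5, but 5 ∤ 6518, so the congruence has no solution.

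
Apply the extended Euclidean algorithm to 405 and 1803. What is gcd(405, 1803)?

3

Euclidean algorithm:
1803 = 4·405 + 183
405 = 2·183 + 39
183 = 4·39 + 27
39 = 1·27 + 12
27 = 2·12 + 3
12 = 4·3 + 0
gcd(405, 1803) = 3.
Working backward:
3 = 27 − 2·12
3 = −2·39 + 3·27
3 = 3·183 − 14·39
3 = −14·405 + 31·183
3 = 31·1803 − 138·405
So 3 = (31)·1803 + (-138)·405.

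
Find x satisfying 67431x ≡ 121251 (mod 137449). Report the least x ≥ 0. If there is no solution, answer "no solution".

First find gcd(67431, 137449):
137449 = 2·67431 + 2587
67431 = 26·2587 + 169
2587 = 15·169 + 52
169 = 3·52 + 13
52 = 4·13 + 0
gcd = 13 and 13 | 121251, so solutions exist. Divide through by 13: 5187x ≡ 9327 (mod 10573).
Now find 5187⁻¹ mod 10573:
10573 = 2*5187 + 199
5187 = 26*199 + 13
199 = 15*13 + 4
13 = 3*4 + 1
4 = 4*1 + 0
Back-substitute:
1 = 13 − 3·4
1 = −3·199 + 46·13
1 = 46·5187 − 1199·199
1 = −1199·10573 + 2444·5187
So 5187⁻¹ ≡ 2444 (mod 10573).
Then x ≡ 2444·9327 ≡ 10373 (mod 10573); the smallest non-negative solution is x = 10373.

10373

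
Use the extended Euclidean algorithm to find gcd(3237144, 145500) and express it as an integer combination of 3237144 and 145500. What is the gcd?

Apply Euclid's algorithm to 3237144 and 145500:
3237144 = 22·145500 + 36144
145500 = 4·36144 + 924
36144 = 39·924 + 108
924 = 8·108 + 60
108 = 1·60 + 48
60 = 1·48 + 12
48 = 4·12 + 0
gcd(3237144, 145500) = 12.
Express as a combination:
12 = 60 − 48
12 = −108 + 2·60
12 = 2·924 − 17·108
12 = −17·36144 + 665·924
12 = 665·145500 − 2677·36144
12 = −2677·3237144 + 59559·145500
So 12 = (-2677)·3237144 + (59559)·145500.

12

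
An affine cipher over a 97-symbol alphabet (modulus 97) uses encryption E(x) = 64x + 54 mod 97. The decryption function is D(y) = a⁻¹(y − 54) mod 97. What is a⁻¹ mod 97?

gcd(97, 64) by repeated division:
97 = 1*64 + 33
64 = 1*33 + 31
33 = 1*31 + 2
31 = 15*2 + 1
2 = 2*1 + 0
gcd = 1, so the inverse exists. Back-substitute:
1 = 31 − 15·2
1 = −15·33 + 16·31
1 = 16·64 − 31·33
1 = −31·97 + 47·64
So 64·47 ≡ 1 (mod 97).

47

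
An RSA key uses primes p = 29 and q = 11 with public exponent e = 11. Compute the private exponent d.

51

φ(n) = (p−1)(q−1) = 28·10 = 280.
Need d with 11·d ≡ 1 (mod 280). Apply the extended Euclidean algorithm:
280 = 25*11 + 5
11 = 2*5 + 1
5 = 5*1 + 0
Back-substitute:
1 = 11 − 2·5
1 = −2·280 + 51·11
So 11·51 ≡ 1 (mod 280), hence d = 51.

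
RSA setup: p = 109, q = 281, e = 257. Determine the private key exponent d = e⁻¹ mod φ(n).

φ(n) = (p−1)(q−1) = 108·280 = 30240.
Need d with 257·d ≡ 1 (mod 30240). Apply the extended Euclidean algorithm:
30240 = 117·257 + 171
257 = 1·171 + 86
171 = 1·86 + 85
86 = 1·85 + 1
85 = 85·1 + 0
Back-substitute:
1 = 86 − 85
1 = −171 + 2·86
1 = 2·257 − 3·171
1 = −3·30240 + 353·257
So 257·353 ≡ 1 (mod 30240), hence d = 353.

353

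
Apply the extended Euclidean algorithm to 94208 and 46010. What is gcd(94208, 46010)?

Euclidean algorithm:
94208 = 2·46010 + 2188
46010 = 21·2188 + 62
2188 = 35·62 + 18
62 = 3·18 + 8
18 = 2·8 + 2
8 = 4·2 + 0
gcd(94208, 46010) = 2.
Express as a combination:
2 = 18 − 2·8
2 = −2·62 + 7·18
2 = 7·2188 − 247·62
2 = −247·46010 + 5194·2188
2 = 5194·94208 − 10635·46010
So 2 = (5194)·94208 + (-10635)·46010.

2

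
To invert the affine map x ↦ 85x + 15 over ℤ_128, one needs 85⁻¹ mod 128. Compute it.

125

Run Euclid on (128, 85):
128 = 1·85 + 43
85 = 1·43 + 42
43 = 1·42 + 1
42 = 42·1 + 0
The gcd is 1. Working backward:
1 = 43 − 42
1 = −85 + 2·43
1 = 2·128 − 3·85
Thus 85·(-3) ≡ 1 (mod 128); reducing, -3 mod 128 = 125.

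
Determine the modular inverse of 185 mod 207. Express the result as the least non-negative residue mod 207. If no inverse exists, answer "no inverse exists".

47

gcd(207, 185) by repeated division:
207 = 1·185 + 22
185 = 8·22 + 9
22 = 2·9 + 4
9 = 2·4 + 1
4 = 4·1 + 0
gcd = 1, so the inverse exists. Back-substitute:
1 = 9 − 2·4
1 = −2·22 + 5·9
1 = 5·185 − 42·22
1 = −42·207 + 47·185
So 185·47 ≡ 1 (mod 207).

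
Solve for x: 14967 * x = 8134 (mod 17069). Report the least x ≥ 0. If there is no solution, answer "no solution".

First find gcd(14967, 17069):
17069 = 1×14967 + 2102
14967 = 7×2102 + 253
2102 = 8×253 + 78
253 = 3×78 + 19
78 = 4×19 + 2
19 = 9×2 + 1
2 = 2×1 + 0
gcd = 1, so a unique solution mod 17069 exists.
Back-substitute for the Bézout coefficients:
1 = 19 − 9·2
1 = −9·78 + 37·19
1 = 37·253 − 120·78
1 = −120·2102 + 997·253
1 = 997·14967 − 7099·2102
1 = −7099·17069 + 8096·14967
So 14967·(8096) ≡ 1 (mod 17069), giving 14967⁻¹ ≡ 8096.
x ≡ 14967⁻¹·8134 ≡ 8096·8134 ≡ 662 (mod 17069).

662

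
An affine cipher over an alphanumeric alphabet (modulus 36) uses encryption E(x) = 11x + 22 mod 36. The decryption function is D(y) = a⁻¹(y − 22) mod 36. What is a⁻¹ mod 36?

Extended Euclidean algorithm:
36 = 3*11 + 3
11 = 3*3 + 2
3 = 1*2 + 1
2 = 2*1 + 0
gcd = 1, so the inverse exists. Back-substitute:
1 = 3 − 2
1 = −11 + 4·3
1 = 4·36 − 13·11
So 11·(-13) ≡ 1 (mod 36), and -13 ≡ 23 (mod 36).

23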